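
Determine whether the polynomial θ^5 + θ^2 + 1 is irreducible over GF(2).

Yes

Write g(θ) = θ^5 + θ^2 + 1.
Check for roots in GF(2): g(0) = 1; g(1) = 1.
No roots, so no linear factors.
Monic irreducibles of degree 2 over GF(2): θ^2 + θ + 1.
None of them divide g (all give nonzero remainder).
No irreducible factor of degree ≤ 2 exists, so g is irreducible over GF(2).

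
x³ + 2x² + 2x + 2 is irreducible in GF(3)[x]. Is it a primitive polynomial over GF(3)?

Write f(x) = x³ + 2x² + 2x + 2.
|GF(3^3)^×| = 3^3 − 1 = 26. Prime factorization: 26 = 2·13.
f is primitive ⇔ x has order 26 in GF(3)[x]/(f), i.e. x^(26/q) ≠ 1 for each prime q | 26.
x^(13) mod f = 1
x^(2) mod f = x².
Since x^(13) = 1, the order of x divides 13 < 26; not primitive.

No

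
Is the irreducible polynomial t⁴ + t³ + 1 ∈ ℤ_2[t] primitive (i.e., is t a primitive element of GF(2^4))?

Write f(t) = t⁴ + t³ + 1.
|GF(2^4)^×| = 2^4 − 1 = 15. Prime factorization: 15 = 3·5.
f is primitive ⇔ t has order 15 in GF(2)[t]/(f), i.e. t^(15/q) ≠ 1 for each prime q | 15.
t^(5) mod f = t³ + t + 1.
t^(3) mod f = t³.
None equal 1, so t has full order 15; f is primitive.

Yes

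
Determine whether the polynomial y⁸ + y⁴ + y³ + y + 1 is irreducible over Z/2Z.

Yes

Write f(y) = y⁸ + y⁴ + y³ + y + 1.
Check for roots in Z/2Z: f(0) = 1; f(1) = 1.
No roots, so no linear factors.
Monic irreducibles of degree 2 over GF(2): y² + y + 1.
None of them divide f (all give nonzero remainder).
Monic irreducibles of degree 3 over GF(2): y³ + y + 1, y³ + y² + 1.
None of them divide f (all give nonzero remainder).
Monic irreducibles of degree 4 over GF(2): y⁴ + y + 1, y⁴ + y³ + 1, y⁴ + y³ + y² + y + 1.
None of them divide f (all give nonzero remainder).
No irreducible factor of degree ≤ 4 exists, so f is irreducible over GF(2).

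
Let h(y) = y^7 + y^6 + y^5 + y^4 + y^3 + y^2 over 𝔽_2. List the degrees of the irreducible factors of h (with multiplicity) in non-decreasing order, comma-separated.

Roots in 𝔽_2: h(0) = 0 → root; h(1) = 0 → root.
Linear factors from roots: (y), (y + 1).
Complete factorization: h(y) = (y + 1)·(y)^2·(y^2 + y + 1)^2.
Factor degrees with multiplicity: 1 + 1 + 1 + 2 + 2 = 7.

1, 1, 1, 2, 2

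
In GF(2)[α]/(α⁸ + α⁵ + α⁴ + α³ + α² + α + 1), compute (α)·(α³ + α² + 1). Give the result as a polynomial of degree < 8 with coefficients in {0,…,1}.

Multiply in GF(2)[α]: (α)·(α³ + α² + 1) = α⁴ + α³ + α.
Reduced: α⁴ + α³ + α.

α^4 + α^3 + α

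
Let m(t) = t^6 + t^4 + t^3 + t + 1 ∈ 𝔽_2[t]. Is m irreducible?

Check for roots in 𝔽_2: m(0) = 1; m(1) = 1.
No roots, so no linear factors.
Monic irreducibles of degree 2 over GF(2): t^2 + t + 1.
None of them divide m (all give nonzero remainder).
Monic irreducibles of degree 3 over GF(2): t^3 + t + 1, t^3 + t^2 + 1.
None of them divide m (all give nonzero remainder).
No irreducible factor of degree ≤ 3 exists, so m is irreducible over GF(2).

Yes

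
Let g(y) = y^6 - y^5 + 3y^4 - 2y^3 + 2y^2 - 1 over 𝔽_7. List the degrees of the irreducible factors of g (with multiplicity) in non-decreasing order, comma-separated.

6

Complete factorization: g(y) = (y^6 - y^5 + 3y^4 - 2y^3 + 2y^2 - 1).
Factor degrees with multiplicity: 6 = 6.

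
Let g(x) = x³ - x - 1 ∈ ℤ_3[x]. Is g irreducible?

Yes

Check for roots in ℤ_3: g(0) = 2; g(1) = 2; g(2) = 2.
No roots. A degree-3 polynomial over a field with no linear factor is irreducible.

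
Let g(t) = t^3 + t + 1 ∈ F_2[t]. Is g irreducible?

Check for roots in F_2: g(0) = 1; g(1) = 1.
No roots. A degree-3 polynomial over a field with no linear factor is irreducible.

Yes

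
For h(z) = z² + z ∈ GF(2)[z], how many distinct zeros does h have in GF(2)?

2

Evaluate at each of the 2 elements of GF(2):
h(0) = 0 → root; h(1) = 0 → root.
Roots: {0, 1}.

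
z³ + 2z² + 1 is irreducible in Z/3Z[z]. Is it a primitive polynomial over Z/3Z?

Yes

Write f(z) = z³ + 2z² + 1.
|GF(3^3)^×| = 3^3 − 1 = 26. Prime factorization: 26 = 2·13.
f is primitive ⇔ z has order 26 in GF(3)[z]/(f), i.e. z^(26/q) ≠ 1 for each prime q | 26.
z^(13) mod f = 2.
z^(2) mod f = z².
None equal 1, so z has full order 26; f is primitive.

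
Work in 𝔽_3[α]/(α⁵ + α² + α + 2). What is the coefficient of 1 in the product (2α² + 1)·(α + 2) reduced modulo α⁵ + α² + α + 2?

2

Multiply in 𝔽_3[α]: (2α² + 1)·(α + 2) = 2α³ + α² + α + 2.
Reduced: 2α³ + α² + α + 2.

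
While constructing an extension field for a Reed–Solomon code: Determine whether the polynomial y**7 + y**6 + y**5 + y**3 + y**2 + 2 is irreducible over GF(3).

Write m(y) = y**7 + y**6 + y**5 + y**3 + y**2 + 2.
Check for roots in GF(3): m(0) = 2; m(1) = 1; m(2) = 1.
No roots, so no linear factors.
Monic irreducibles of degree 2 over GF(3): y**2 + 1, y**2 + y + 2, y**2 + 2y + 2.
None of them divide m (all give nonzero remainder).
Degree-3 irreducible divisors: test the 8 monic irreducibles of degree 3 over GF(3).
None of them divide m (all give nonzero remainder).
No irreducible factor of degree ≤ 3 exists, so m is irreducible over GF(3).

Yes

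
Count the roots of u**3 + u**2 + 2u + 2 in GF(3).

Write f(u) = u**3 + u**2 + 2u + 2.
Evaluate at each of the 3 elements of GF(3):
f(0) = 2; f(1) = 0 → root; f(2) = 0 → root.
Roots: {1, 2}.

2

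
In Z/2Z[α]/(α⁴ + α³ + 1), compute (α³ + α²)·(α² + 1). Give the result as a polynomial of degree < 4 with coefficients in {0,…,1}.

Multiply in Z/2Z[α]: (α³ + α²)·(α² + 1) = α⁵ + α⁴ + α³ + α².
Reduce using α⁴ ≡ α³ + 1 (mod α⁴ + α³ + 1).
Reduced: α³ + α² + α.

α^3 + α^2 + α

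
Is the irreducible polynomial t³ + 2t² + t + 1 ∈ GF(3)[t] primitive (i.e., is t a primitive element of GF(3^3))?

Yes

Write f(t) = t³ + 2t² + t + 1.
|GF(3^3)^×| = 3^3 − 1 = 26. Prime factorization: 26 = 2·13.
f is primitive ⇔ t has order 26 in GF(3)[t]/(f), i.e. t^(26/q) ≠ 1 for each prime q | 26.
t^(13) mod f = 2.
t^(2) mod f = t².
None equal 1, so t has full order 26; f is primitive.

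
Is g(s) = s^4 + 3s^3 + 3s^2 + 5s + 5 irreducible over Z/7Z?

Yes

Check for roots in Z/7Z: g(0) = 5; g(1) = 3; g(2) = 4; g(3) = 6; g(4) = 3; g(5) = 6; g(6) = 1.
No roots, so no linear factors.
Degree-2 irreducible divisors: test the 21 monic irreducibles of degree 2 over GF(7).
None of them divide g (all give nonzero remainder).
No irreducible factor of degree ≤ 2 exists, so g is irreducible over GF(7).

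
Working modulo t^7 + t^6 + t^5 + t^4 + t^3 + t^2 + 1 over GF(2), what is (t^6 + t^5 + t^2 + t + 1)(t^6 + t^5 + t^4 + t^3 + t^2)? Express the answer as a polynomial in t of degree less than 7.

Multiply in GF(2)[t]: (t^6 + t^5 + t^2 + t + 1)·(t^6 + t^5 + t^4 + t^3 + t^2) = t^12 + t^8 + t^7 + t^6 + t^5 + t^4 + t^2.
Reduce using t^7 ≡ t^6 + t^5 + t^4 + t^3 + t^2 + 1 (mod t^7 + t^6 + t^5 + t^4 + t^3 + t^2 + 1).
Reduced: t^6 + t^5 + t^4 + t^3 + t^2 + t.

t^6 + t^5 + t^4 + t^3 + t^2 + t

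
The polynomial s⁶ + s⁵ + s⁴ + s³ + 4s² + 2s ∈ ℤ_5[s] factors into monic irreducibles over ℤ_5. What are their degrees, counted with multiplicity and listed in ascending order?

1, 1, 1, 3

Write f(s) = s⁶ + s⁵ + s⁴ + s³ + 4s² + 2s.
Roots in ℤ_5: f(0) = 0 → root; f(1) = 0 → root; f(2) = 0 → root; f(3) = 2; f(4) = 2.
Linear factors from roots: (s), (s + 4), (s + 3).
Complete factorization: f(s) = (s)·(s + 3)·(s + 4)·(s³ + 4s² + s + 1).
Factor degrees with multiplicity: 1 + 1 + 1 + 3 = 6.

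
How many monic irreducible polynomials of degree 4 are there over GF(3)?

Gauss's count: N_{3}(4) = (1/4) Σ_{d|4} μ(4/d)·3^d.
Divisors of 4: 1, 2, 4; μ(4/d) for each: 0, -1, 1.
Σ = − 3^2 + 3^4 = 72.
N = 72/4 = 18.

18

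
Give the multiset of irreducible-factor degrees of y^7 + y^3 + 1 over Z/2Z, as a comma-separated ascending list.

7

Write h(y) = y^7 + y^3 + 1.
Roots in Z/2Z: h(0) = 1; h(1) = 1.
Complete factorization: h(y) = (y^7 + y^3 + 1).
Factor degrees with multiplicity: 7 = 7.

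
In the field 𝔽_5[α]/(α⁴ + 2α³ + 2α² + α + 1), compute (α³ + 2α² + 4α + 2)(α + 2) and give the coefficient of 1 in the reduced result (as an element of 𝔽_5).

Multiply in 𝔽_5[α]: (α³ + 2α² + 4α + 2)·(α + 2) = α⁴ + 4α³ + 3α² + 4.
Reduce using α⁴ ≡ 3α³ + 3α² + 4α + 4 (mod α⁴ + 2α³ + 2α² + α + 1).
Reduced: 2α³ + α² + 4α + 3.

3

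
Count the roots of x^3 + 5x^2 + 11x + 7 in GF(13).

3

Write P(x) = x^3 + 5x^2 + 11x + 7.
Evaluate at each of the 13 elements of GF(13):
P(0) = 7; P(1) = 11; P(2) = 5; P(3) = 8; P(4) = 0 → root; P(5) = 0 → root; P(6) = 1; P(7) = 9; P(8) = 4; P(9) = 5; P(10) = 5; P(11) = 10; P(12) = 0 → root.
Roots: {4, 5, 12}.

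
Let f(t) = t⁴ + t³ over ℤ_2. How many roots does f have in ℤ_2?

2

Evaluate at each of the 2 elements of ℤ_2:
f(0) = 0 → root; f(1) = 0 → root.
Roots: {0, 1}.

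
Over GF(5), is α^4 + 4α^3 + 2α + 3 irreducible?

Write g(α) = α^4 + 4α^3 + 2α + 3.
Check for roots in GF(5): g(0) = 3; g(1) = 0 → root; g(2) = 0 → root; g(3) = 3; g(4) = 3.
g(1) = 0, so (α − 1) divides g(α); g is reducible.

No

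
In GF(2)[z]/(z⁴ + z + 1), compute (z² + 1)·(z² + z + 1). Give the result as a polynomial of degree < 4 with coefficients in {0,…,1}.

z^3

Multiply in GF(2)[z]: (z² + 1)·(z² + z + 1) = z⁴ + z³ + z + 1.
Reduce using z⁴ ≡ z + 1 (mod z⁴ + z + 1).
Reduced: z³.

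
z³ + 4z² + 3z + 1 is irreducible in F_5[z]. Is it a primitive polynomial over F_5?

Write f(z) = z³ + 4z² + 3z + 1.
|GF(5^3)^×| = 5^3 − 1 = 124. Prime factorization: 124 = 2^2·31.
f is primitive ⇔ z has order 124 in GF(5)[z]/(f), i.e. z^(124/q) ≠ 1 for each prime q | 124.
z^(62) mod f = 1
z^(4) mod f = 3z² + z + 4.
Since z^(62) = 1, the order of z divides 62 < 124; not primitive.

No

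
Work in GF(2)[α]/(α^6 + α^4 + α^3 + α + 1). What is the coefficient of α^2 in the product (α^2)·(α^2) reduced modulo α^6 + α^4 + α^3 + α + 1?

0

Multiply in GF(2)[α]: (α^2)·(α^2) = α^4.
Reduced: α^4.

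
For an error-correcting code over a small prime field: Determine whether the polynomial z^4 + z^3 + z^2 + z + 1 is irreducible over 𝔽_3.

Write g(z) = z^4 + z^3 + z^2 + z + 1.
Check for roots in 𝔽_3: g(0) = 1; g(1) = 2; g(2) = 1.
No roots, so no linear factors.
Monic irreducibles of degree 2 over GF(3): z^2 + 1, z^2 + z + 2, z^2 + 2z + 2.
None of them divide g (all give nonzero remainder).
No irreducible factor of degree ≤ 2 exists, so g is irreducible over GF(3).

Yes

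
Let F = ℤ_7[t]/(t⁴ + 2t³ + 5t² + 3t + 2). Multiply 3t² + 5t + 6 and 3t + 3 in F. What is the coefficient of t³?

Multiply in ℤ_7[t]: (3t² + 5t + 6)·(3t + 3) = 2t³ + 3t² + 5t + 4.
Reduced: 2t³ + 3t² + 5t + 4.

2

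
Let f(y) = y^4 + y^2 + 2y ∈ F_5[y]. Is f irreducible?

Check for roots in F_5: f(0) = 0 → root; f(1) = 4; f(2) = 4; f(3) = 1; f(4) = 0 → root.
f(0) = 0, so (y) divides f(y); f is reducible.

No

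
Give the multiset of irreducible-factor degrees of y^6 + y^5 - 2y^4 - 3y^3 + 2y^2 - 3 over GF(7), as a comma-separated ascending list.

1, 1, 2, 2

Write g(y) = y^6 + y^5 - 2y^4 - 3y^3 + 2y^2 - 3.
Linear factors from roots: (y + 3), (y + 1).
Complete factorization: g(y) = (y + 1)·(y + 3)·(y^2 - 2y + 2)·(y^2 - y + 3).
Factor degrees with multiplicity: 1 + 1 + 2 + 2 = 6.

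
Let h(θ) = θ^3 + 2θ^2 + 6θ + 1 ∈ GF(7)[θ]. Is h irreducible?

Yes

Check for roots in GF(7): h(0) = 1; h(1) = 3; h(2) = 1; h(3) = 1; h(4) = 2; h(5) = 3; h(6) = 3.
No roots. A degree-3 polynomial over a field with no linear factor is irreducible.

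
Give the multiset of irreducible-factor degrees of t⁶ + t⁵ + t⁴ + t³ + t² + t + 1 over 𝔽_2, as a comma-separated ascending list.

Write g(t) = t⁶ + t⁵ + t⁴ + t³ + t² + t + 1.
Roots in 𝔽_2: g(0) = 1; g(1) = 1.
Complete factorization: g(t) = (t³ + t + 1)·(t³ + t² + 1).
Factor degrees with multiplicity: 3 + 3 = 6.

3, 3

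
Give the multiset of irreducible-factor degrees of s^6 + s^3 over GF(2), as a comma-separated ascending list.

Write g(s) = s^6 + s^3.
Roots in GF(2): g(0) = 0 → root; g(1) = 0 → root.
Linear factors from roots: (s), (s + 1).
Complete factorization: g(s) = (s + 1)·(s)^3·(s^2 + s + 1).
Factor degrees with multiplicity: 1 + 1 + 1 + 1 + 2 = 6.

1, 1, 1, 1, 2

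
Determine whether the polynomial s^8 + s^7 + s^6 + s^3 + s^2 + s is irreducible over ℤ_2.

No

Write f(s) = s^8 + s^7 + s^6 + s^3 + s^2 + s.
Check for roots in ℤ_2: f(0) = 0 → root; f(1) = 0 → root.
f(0) = 0, so (s) divides f(s); f is reducible.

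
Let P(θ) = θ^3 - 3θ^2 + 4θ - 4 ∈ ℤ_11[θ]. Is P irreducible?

Check each element of ℤ_11 for a root: P(0)=7, P(1)=9, P(2)=0, P(3)=8, P(4)=6, P(5)=0, P(6)=7, P(7)=0, P(8)=7, P(9)=1, P(10)=10.
P(2) = 0, so (θ − 2) divides P(θ); P is reducible.

No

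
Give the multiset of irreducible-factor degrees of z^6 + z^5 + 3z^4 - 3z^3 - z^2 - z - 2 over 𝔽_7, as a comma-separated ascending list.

Write h(z) = z^6 + z^5 + 3z^4 - 3z^3 - z^2 - z - 2.
Linear factors from roots: (z - 2), (z - 3).
Complete factorization: h(z) = (z - 3)·(z - 2)·(z^2 + 3z - 2)·(z^2 + 3z - 1).
Factor degrees with multiplicity: 1 + 1 + 2 + 2 = 6.

1, 1, 2, 2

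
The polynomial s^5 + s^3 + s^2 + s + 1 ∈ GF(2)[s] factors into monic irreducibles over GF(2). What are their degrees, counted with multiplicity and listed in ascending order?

Write f(s) = s^5 + s^3 + s^2 + s + 1.
Roots in GF(2): f(0) = 1; f(1) = 1.
Complete factorization: f(s) = (s^5 + s^3 + s^2 + s + 1).
Factor degrees with multiplicity: 5 = 5.

5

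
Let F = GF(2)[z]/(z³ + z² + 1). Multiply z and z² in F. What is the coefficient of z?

Multiply in GF(2)[z]: (z)·(z²) = z³.
Reduce using z³ ≡ z² + 1 (mod z³ + z² + 1).
Reduced: z² + 1.

0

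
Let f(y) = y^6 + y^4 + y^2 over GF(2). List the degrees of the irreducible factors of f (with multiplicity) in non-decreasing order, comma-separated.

1, 1, 2, 2

Roots in GF(2): f(0) = 0 → root; f(1) = 1.
Linear factors from roots: (y).
Complete factorization: f(y) = (y)^2·(y^2 + y + 1)^2.
Factor degrees with multiplicity: 1 + 1 + 2 + 2 = 6.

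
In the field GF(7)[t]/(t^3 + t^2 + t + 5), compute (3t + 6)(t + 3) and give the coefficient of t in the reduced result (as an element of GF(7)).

1

Multiply in GF(7)[t]: (3t + 6)·(t + 3) = 3t^2 + t + 4.
Reduced: 3t^2 + t + 4.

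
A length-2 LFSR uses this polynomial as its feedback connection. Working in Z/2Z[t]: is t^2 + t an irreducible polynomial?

No

Write h(t) = t^2 + t.
Check for roots in Z/2Z: h(0) = 0 → root; h(1) = 0 → root.
h(0) = 0, so (t) divides h(t); h is reducible.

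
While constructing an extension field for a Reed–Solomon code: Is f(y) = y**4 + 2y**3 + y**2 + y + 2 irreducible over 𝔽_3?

Yes

Check for roots in 𝔽_3: f(0) = 2; f(1) = 1; f(2) = 1.
No roots, so no linear factors.
Monic irreducibles of degree 2 over GF(3): y**2 + 1, y**2 + y + 2, y**2 + 2y + 2.
None of them divide f (all give nonzero remainder).
No irreducible factor of degree ≤ 2 exists, so f is irreducible over GF(3).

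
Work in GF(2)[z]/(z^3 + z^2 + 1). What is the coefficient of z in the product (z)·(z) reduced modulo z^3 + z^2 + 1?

0

Multiply in GF(2)[z]: (z)·(z) = z^2.
Reduced: z^2.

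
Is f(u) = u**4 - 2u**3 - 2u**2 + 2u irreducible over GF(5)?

No

Check for roots in GF(5): f(0) = 0 → root; f(1) = 4; f(2) = 1; f(3) = 0 → root; f(4) = 4.
f(0) = 0, so (u) divides f(u); f is reducible.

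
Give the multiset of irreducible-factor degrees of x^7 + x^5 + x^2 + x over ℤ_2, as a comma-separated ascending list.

1, 1, 2, 3

Write f(x) = x^7 + x^5 + x^2 + x.
Roots in ℤ_2: f(0) = 0 → root; f(1) = 0 → root.
Linear factors from roots: (x), (x + 1).
Complete factorization: f(x) = (x)·(x + 1)·(x^2 + x + 1)·(x^3 + x + 1).
Factor degrees with multiplicity: 1 + 1 + 2 + 3 = 7.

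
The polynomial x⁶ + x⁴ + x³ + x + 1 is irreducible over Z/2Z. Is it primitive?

Yes

Write f(x) = x⁶ + x⁴ + x³ + x + 1.
|GF(2^6)^×| = 2^6 − 1 = 63. Prime factorization: 63 = 3^2·7.
f is primitive ⇔ x has order 63 in GF(2)[x]/(f), i.e. x^(63/q) ≠ 1 for each prime q | 63.
x^(21) mod f = x³ + x² + x.
x^(9) mod f = x⁵ + x⁴ + x² + 1.
None equal 1, so x has full order 63; f is primitive.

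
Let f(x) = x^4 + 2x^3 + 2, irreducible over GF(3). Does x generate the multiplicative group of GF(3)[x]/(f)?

|GF(3^4)^×| = 3^4 − 1 = 80. Prime factorization: 80 = 2^4·5.
f is primitive ⇔ x has order 80 in GF(3)[x]/(f), i.e. x^(80/q) ≠ 1 for each prime q | 80.
x^(40) mod f = 2.
x^(16) mod f = 2x^2 + x + 2.
None equal 1, so x has full order 80; f is primitive.

Yes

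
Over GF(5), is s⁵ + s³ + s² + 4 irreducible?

Yes

Write m(s) = s⁵ + s³ + s² + 4.
Check for roots in GF(5): m(0) = 4; m(1) = 2; m(2) = 3; m(3) = 3; m(4) = 3.
No roots, so no linear factors.
Degree-2 irreducible divisors: test the 10 monic irreducibles of degree 2 over GF(5).
None of them divide m (all give nonzero remainder).
No irreducible factor of degree ≤ 2 exists, so m is irreducible over GF(5).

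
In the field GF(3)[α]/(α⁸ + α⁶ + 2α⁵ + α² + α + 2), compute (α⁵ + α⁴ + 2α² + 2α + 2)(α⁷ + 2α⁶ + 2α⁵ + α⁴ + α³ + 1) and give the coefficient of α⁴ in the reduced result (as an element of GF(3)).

Multiply in GF(3)[α]: (α⁵ + α⁴ + 2α² + 2α + 2)·(α⁷ + 2α⁶ + 2α⁵ + α⁴ + α³ + 1) = α¹² + α¹⁰ + 2α⁹ + 2α⁸ + 2α⁷ + α⁶ + 2α⁴ + 2α³ + 2α² + 2α + 2.
Reduce using α⁸ ≡ 2α⁶ + α⁵ + 2α² + 2α + 1 (mod α⁸ + α⁶ + 2α⁵ + α² + α + 2).
Reduced: 2α⁷ + α⁶ + α⁵ + 2α³ + 1.

0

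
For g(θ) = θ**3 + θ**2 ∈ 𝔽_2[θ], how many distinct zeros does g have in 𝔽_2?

Evaluate at each of the 2 elements of 𝔽_2:
g(0) = 0 → root; g(1) = 0 → root.
Roots: {0, 1}.

2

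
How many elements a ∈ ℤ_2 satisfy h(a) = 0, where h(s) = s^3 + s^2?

Evaluate at each of the 2 elements of ℤ_2:
h(0) = 0 → root; h(1) = 0 → root.
Roots: {0, 1}.

2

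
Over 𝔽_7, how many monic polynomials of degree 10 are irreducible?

28245840

The number of monic irreducibles of degree 10 over GF(7) is (1/10)·Σ_{d∣10} μ(10/d) 7^d.
Divisors of 10: 1, 2, 5, 10; μ(10/d) for each: 1, -1, -1, 1.
Σ = 7^1 − 7^2 − 7^5 + 7^10 = 282458400.
N = 282458400/10 = 28245840.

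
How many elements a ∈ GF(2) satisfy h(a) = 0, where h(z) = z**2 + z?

Evaluate at each of the 2 elements of GF(2):
h(0) = 0 → root; h(1) = 0 → root.
Roots: {0, 1}.

2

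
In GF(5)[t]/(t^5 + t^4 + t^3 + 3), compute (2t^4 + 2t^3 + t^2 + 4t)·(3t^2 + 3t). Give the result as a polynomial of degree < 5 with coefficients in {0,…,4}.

2t^4 + 4t^3 + 2t^2 + 2t + 2

Multiply in GF(5)[t]: (2t^4 + 2t^3 + t^2 + 4t)·(3t^2 + 3t) = t^6 + 2t^5 + 4t^4 + 2t^2.
Reduce using t^5 ≡ 4t^4 + 4t^3 + 2 (mod t^5 + t^4 + t^3 + 3).
Reduced: 2t^4 + 4t^3 + 2t^2 + 2t + 2.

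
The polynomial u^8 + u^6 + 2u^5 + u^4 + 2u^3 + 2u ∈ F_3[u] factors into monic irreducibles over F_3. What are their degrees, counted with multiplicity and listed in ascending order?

1, 1, 1, 1, 1, 1, 1, 1

Write h(u) = u^8 + u^6 + 2u^5 + u^4 + 2u^3 + 2u.
Roots in F_3: h(0) = 0 → root; h(1) = 0 → root; h(2) = 0 → root.
Linear factors from roots: (u), (u + 2), (u + 1).
Complete factorization: h(u) = (u)·(u + 1)^2·(u + 2)^5.
Factor degrees with multiplicity: 1 + 1 + 1 + 1 + 1 + 1 + 1 + 1 = 8.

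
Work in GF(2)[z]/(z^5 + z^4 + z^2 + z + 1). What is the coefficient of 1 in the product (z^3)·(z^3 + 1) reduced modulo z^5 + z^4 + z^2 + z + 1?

Multiply in GF(2)[z]: (z^3)·(z^3 + 1) = z^6 + z^3.
Reduce using z^5 ≡ z^4 + z^2 + z + 1 (mod z^5 + z^4 + z^2 + z + 1).
Reduced: z^4 + 1.

1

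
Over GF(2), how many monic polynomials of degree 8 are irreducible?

x^(2^8) − x is the product of all monic irreducibles of degree dividing 8; Möbius inversion gives N = (1/8) Σ μ(8/d)·2^d.
Divisors of 8: 1, 2, 4, 8; μ(8/d) for each: 0, 0, -1, 1.
Σ = − 2^4 + 2^8 = 240.
N = 240/8 = 30.

30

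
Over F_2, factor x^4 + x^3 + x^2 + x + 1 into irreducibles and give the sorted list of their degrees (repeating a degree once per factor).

4

Write g(x) = x^4 + x^3 + x^2 + x + 1.
Roots in F_2: g(0) = 1; g(1) = 1.
Complete factorization: g(x) = (x^4 + x^3 + x^2 + x + 1).
Factor degrees with multiplicity: 4 = 4.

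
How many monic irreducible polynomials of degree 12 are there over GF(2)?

By the necklace-counting formula, N_2(12) = (1/12) Σ_{d|12} μ(12/d)·2^d.
Divisors of 12: 1, 2, 3, 4, 6, 12; μ(12/d) for each: 0, 1, 0, -1, -1, 1.
Σ = 2^2 − 2^4 − 2^6 + 2^12 = 4020.
N = 4020/12 = 335.

335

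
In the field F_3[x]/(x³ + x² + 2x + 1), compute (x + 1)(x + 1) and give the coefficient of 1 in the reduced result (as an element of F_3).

Multiply in F_3[x]: (x + 1)·(x + 1) = x² + 2x + 1.
Reduced: x² + 2x + 1.

1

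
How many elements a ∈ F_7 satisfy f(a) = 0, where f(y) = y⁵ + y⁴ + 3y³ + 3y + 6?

4

Evaluate at each of the 7 elements of F_7:
f(0) = 6; f(1) = 0 → root; f(2) = 0 → root; f(3) = 0 → root; f(4) = 6; f(5) = 2; f(6) = 0 → root.
Roots: {1, 2, 3, 6}.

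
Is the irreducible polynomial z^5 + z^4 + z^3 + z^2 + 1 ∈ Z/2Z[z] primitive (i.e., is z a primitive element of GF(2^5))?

Yes

Write f(z) = z^5 + z^4 + z^3 + z^2 + 1.
|GF(2^5)^×| = 2^5 − 1 = 31. Prime factorization: 31 = 31.
f is primitive ⇔ z has order 31 in GF(2)[z]/(f), i.e. z^(31/q) ≠ 1 for each prime q | 31.
z^(1) mod f = z.
None equal 1, so z has full order 31; f is primitive.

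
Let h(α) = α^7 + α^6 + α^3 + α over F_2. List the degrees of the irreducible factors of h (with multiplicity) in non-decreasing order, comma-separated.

1, 1, 2, 3

Roots in F_2: h(0) = 0 → root; h(1) = 0 → root.
Linear factors from roots: (α), (α + 1).
Complete factorization: h(α) = (α)·(α + 1)·(α^2 + α + 1)·(α^3 + α^2 + 1).
Factor degrees with multiplicity: 1 + 1 + 2 + 3 = 7.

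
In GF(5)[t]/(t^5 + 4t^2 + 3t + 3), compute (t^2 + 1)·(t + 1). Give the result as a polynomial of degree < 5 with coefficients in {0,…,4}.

t^3 + t^2 + t + 1

Multiply in GF(5)[t]: (t^2 + 1)·(t + 1) = t^3 + t^2 + t + 1.
Reduced: t^3 + t^2 + t + 1.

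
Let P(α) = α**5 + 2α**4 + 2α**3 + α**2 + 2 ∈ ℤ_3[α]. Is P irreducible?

Check for roots in ℤ_3: P(0) = 2; P(1) = 2; P(2) = 2.
No roots, so no linear factors.
Monic irreducibles of degree 2 over GF(3): α**2 + 1, α**2 + α + 2, α**2 + 2α + 2.
None of them divide P (all give nonzero remainder).
No irreducible factor of degree ≤ 2 exists, so P is irreducible over GF(3).

Yes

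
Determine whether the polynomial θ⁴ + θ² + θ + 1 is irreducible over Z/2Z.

No

Write h(θ) = θ⁴ + θ² + θ + 1.
Check for roots in Z/2Z: h(0) = 1; h(1) = 0 → root.
h(1) = 0, so (θ − 1) divides h(θ); h is reducible.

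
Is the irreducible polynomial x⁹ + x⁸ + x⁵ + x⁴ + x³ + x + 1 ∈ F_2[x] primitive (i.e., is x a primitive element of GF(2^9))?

Yes

Write f(x) = x⁹ + x⁸ + x⁵ + x⁴ + x³ + x + 1.
|GF(2^9)^×| = 2^9 − 1 = 511. Prime factorization: 511 = 7·73.
f is primitive ⇔ x has order 511 in GF(2)[x]/(f), i.e. x^(511/q) ≠ 1 for each prime q | 511.
x^(73) mod f = x⁸ + x⁷ + x⁵ + x³ + x².
x^(7) mod f = x⁷.
None equal 1, so x has full order 511; f is primitive.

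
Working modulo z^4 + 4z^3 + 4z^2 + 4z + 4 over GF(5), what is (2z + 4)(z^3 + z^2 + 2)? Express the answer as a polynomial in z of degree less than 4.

Multiply in GF(5)[z]: (2z + 4)·(z^3 + z^2 + 2) = 2z^4 + z^3 + 4z^2 + 4z + 3.
Reduce using z^4 ≡ z^3 + z^2 + z + 1 (mod z^4 + 4z^3 + 4z^2 + 4z + 4).
Reduced: 3z^3 + z^2 + z.

3z^3 + z^2 + z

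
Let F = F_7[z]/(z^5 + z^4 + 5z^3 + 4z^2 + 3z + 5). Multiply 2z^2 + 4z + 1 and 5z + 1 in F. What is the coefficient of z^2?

Multiply in F_7[z]: (2z^2 + 4z + 1)·(5z + 1) = 3z^3 + z^2 + 2z + 1.
Reduced: 3z^3 + z^2 + 2z + 1.

1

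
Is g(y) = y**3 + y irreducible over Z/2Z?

Check for roots in Z/2Z: g(0) = 0 → root; g(1) = 0 → root.
g(0) = 0, so (y) divides g(y); g is reducible.

No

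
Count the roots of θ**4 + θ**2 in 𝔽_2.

Write f(θ) = θ**4 + θ**2.
Evaluate at each of the 2 elements of 𝔽_2:
f(0) = 0 → root; f(1) = 0 → root.
Roots: {0, 1}.

2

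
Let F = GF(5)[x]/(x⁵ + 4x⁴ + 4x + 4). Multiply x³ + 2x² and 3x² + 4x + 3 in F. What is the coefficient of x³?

Multiply in GF(5)[x]: (x³ + 2x²)·(3x² + 4x + 3) = 3x⁵ + x³ + x².
Reduce using x⁵ ≡ x⁴ + x + 1 (mod x⁵ + 4x⁴ + 4x + 4).
Reduced: 3x⁴ + x³ + x² + 3x + 3.

1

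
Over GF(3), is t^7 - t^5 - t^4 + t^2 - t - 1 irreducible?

Write g(t) = t^7 - t^5 - t^4 + t^2 - t - 1.
Check for roots in GF(3): g(0) = 2; g(1) = 1; g(2) = 0 → root.
g(2) = 0, so (t − 2) divides g(t); g is reducible.

No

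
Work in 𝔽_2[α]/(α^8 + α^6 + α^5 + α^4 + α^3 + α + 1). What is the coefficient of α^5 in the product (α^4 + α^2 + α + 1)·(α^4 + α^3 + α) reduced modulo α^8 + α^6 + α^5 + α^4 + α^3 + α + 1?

Multiply in 𝔽_2[α]: (α^4 + α^2 + α + 1)·(α^4 + α^3 + α) = α^8 + α^7 + α^6 + α^5 + α^2 + α.
Reduce using α^8 ≡ α^6 + α^5 + α^4 + α^3 + α + 1 (mod α^8 + α^6 + α^5 + α^4 + α^3 + α + 1).
Reduced: α^7 + α^4 + α^3 + α^2 + 1.

0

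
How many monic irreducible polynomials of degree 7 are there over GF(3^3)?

1494336168

Gauss's count: N_{27}(7) = (1/7) Σ_{d|7} μ(7/d)·27^d.
Divisors of 7: 1, 7; μ(7/d) for each: -1, 1.
Σ = − 27^1 + 27^7 = 10460353176.
N = 10460353176/7 = 1494336168.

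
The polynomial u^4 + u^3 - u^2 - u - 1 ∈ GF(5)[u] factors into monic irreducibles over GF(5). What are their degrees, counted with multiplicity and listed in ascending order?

Write h(u) = u^4 + u^3 - u^2 - u - 1.
Roots in GF(5): h(0) = 4; h(1) = 4; h(2) = 2; h(3) = 0 → root; h(4) = 4.
Linear factors from roots: (u + 2).
Complete factorization: h(u) = (u + 2)·(u^3 - u^2 + u + 2).
Factor degrees with multiplicity: 1 + 3 = 4.

1, 3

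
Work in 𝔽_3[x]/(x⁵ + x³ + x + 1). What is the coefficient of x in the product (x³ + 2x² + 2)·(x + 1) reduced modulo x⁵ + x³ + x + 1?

2

Multiply in 𝔽_3[x]: (x³ + 2x² + 2)·(x + 1) = x⁴ + 2x² + 2x + 2.
Reduced: x⁴ + 2x² + 2x + 2.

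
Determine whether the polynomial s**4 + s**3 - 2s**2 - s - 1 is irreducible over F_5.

Yes

Write h(s) = s**4 + s**3 - 2s**2 - s - 1.
Check for roots in F_5: h(0) = 4; h(1) = 3; h(2) = 3; h(3) = 1; h(4) = 3.
No roots, so no linear factors.
Degree-2 irreducible divisors: test the 10 monic irreducibles of degree 2 over GF(5).
None of them divide h (all give nonzero remainder).
No irreducible factor of degree ≤ 2 exists, so h is irreducible over GF(5).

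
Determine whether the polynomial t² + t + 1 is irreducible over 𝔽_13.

Write f(t) = t² + t + 1.
Check each element of 𝔽_13 for a root: f(0)=1, f(1)=3, f(2)=7, f(3)=0, f(4)=8, f(5)=5, f(6)=4, f(7)=5, f(8)=8, f(9)=0, f(10)=7, f(11)=3, f(12)=1.
f(3) = 0, so (t − 3) divides f(t); f is reducible.

No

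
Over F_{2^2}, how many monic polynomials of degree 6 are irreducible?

The number of monic irreducibles of degree 6 over GF(4) is (1/6)·Σ_{d∣6} μ(6/d) 4^d.
Divisors of 6: 1, 2, 3, 6; μ(6/d) for each: 1, -1, -1, 1.
Σ = 4^1 − 4^2 − 4^3 + 4^6 = 4020.
N = 4020/6 = 670.

670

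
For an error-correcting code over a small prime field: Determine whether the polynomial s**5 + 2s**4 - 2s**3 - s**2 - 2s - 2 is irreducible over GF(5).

Yes

Write P(s) = s**5 + 2s**4 - 2s**3 - s**2 - 2s - 2.
Check for roots in GF(5): P(0) = 3; P(1) = 1; P(2) = 3; P(3) = 4; P(4) = 2.
No roots, so no linear factors.
Degree-2 irreducible divisors: test the 10 monic irreducibles of degree 2 over GF(5).
None of them divide P (all give nonzero remainder).
No irreducible factor of degree ≤ 2 exists, so P is irreducible over GF(5).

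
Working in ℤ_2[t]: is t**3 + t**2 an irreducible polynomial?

No

Write P(t) = t**3 + t**2.
Check for roots in ℤ_2: P(0) = 0 → root; P(1) = 0 → root.
P(0) = 0, so (t) divides P(t); P is reducible.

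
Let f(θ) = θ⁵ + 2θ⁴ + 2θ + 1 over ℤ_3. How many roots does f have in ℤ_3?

Evaluate at each of the 3 elements of ℤ_3:
f(0) = 1; f(1) = 0 → root; f(2) = 0 → root.
Roots: {1, 2}.

2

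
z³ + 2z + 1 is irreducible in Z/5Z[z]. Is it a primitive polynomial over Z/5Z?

No

Write f(z) = z³ + 2z + 1.
|GF(5^3)^×| = 5^3 − 1 = 124. Prime factorization: 124 = 2^2·31.
f is primitive ⇔ z has order 124 in GF(5)[z]/(f), i.e. z^(124/q) ≠ 1 for each prime q | 124.
z^(62) mod f = 1
z^(4) mod f = 3z² + 4z.
Since z^(62) = 1, the order of z divides 62 < 124; not primitive.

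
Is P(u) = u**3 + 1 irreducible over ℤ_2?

No

Check for roots in ℤ_2: P(0) = 1; P(1) = 0 → root.
P(1) = 0, so (u − 1) divides P(u); P is reducible.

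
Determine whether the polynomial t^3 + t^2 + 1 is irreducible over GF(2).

Yes

Write h(t) = t^3 + t^2 + 1.
Check for roots in GF(2): h(0) = 1; h(1) = 1.
No roots. A degree-3 polynomial over a field with no linear factor is irreducible.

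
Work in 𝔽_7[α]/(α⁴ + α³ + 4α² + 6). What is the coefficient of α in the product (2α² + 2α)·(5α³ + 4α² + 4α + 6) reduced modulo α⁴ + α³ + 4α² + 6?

Multiply in 𝔽_7[α]: (2α² + 2α)·(5α³ + 4α² + 4α + 6) = 3α⁵ + 4α⁴ + 2α³ + 6α² + 5α.
Reduce using α⁴ ≡ 6α³ + 3α² + 1 (mod α⁴ + α³ + 4α² + 6).
Reduced: 3α³ + 2α² + α + 1.

1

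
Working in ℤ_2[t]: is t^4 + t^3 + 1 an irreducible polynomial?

Write h(t) = t^4 + t^3 + 1.
Check for roots in ℤ_2: h(0) = 1; h(1) = 1.
No roots, so no linear factors.
Monic irreducibles of degree 2 over GF(2): t^2 + t + 1.
None of them divide h (all give nonzero remainder).
No irreducible factor of degree ≤ 2 exists, so h is irreducible over GF(2).

Yes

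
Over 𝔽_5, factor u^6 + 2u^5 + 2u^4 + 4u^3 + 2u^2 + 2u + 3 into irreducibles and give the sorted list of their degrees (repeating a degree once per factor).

Write g(u) = u^6 + 2u^5 + 2u^4 + 4u^3 + 2u^2 + 2u + 3.
Roots in 𝔽_5: g(0) = 3; g(1) = 1; g(2) = 2; g(3) = 2; g(4) = 0 → root.
Linear factors from roots: (u + 1).
Complete factorization: g(u) = (u + 1)·(u^2 + 4u + 1)·(u^3 + 2u^2 + 2u + 3).
Factor degrees with multiplicity: 1 + 2 + 3 = 6.

1, 2, 3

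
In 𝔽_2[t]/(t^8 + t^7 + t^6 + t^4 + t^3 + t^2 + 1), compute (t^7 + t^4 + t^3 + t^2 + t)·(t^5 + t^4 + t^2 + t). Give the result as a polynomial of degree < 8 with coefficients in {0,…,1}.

t^6 + t^5 + t^4 + t^3 + t

Multiply in 𝔽_2[t]: (t^7 + t^4 + t^3 + t^2 + t)·(t^5 + t^4 + t^2 + t) = t^12 + t^11 + t^8 + t^6 + t^5 + t^2.
Reduce using t^8 ≡ t^7 + t^6 + t^4 + t^3 + t^2 + 1 (mod t^8 + t^7 + t^6 + t^4 + t^3 + t^2 + 1).
Reduced: t^6 + t^5 + t^4 + t^3 + t.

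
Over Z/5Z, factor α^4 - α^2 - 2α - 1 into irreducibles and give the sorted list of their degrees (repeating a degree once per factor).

Write f(α) = α^4 - α^2 - 2α - 1.
Roots in Z/5Z: f(0) = 4; f(1) = 2; f(2) = 2; f(3) = 0 → root; f(4) = 1.
Linear factors from roots: (α + 2).
Complete factorization: f(α) = (α + 2)^2·(α^2 + α + 1).
Factor degrees with multiplicity: 1 + 1 + 2 = 4.

1, 1, 2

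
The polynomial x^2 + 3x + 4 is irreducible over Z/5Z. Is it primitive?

No

Write f(x) = x^2 + 3x + 4.
|GF(5^2)^×| = 5^2 − 1 = 24. Prime factorization: 24 = 2^3·3.
f is primitive ⇔ x has order 24 in GF(5)[x]/(f), i.e. x^(24/q) ≠ 1 for each prime q | 24.
x^(12) mod f = 1
x^(8) mod f = 3x + 4.
Since x^(12) = 1, the order of x divides 12 < 24; not primitive.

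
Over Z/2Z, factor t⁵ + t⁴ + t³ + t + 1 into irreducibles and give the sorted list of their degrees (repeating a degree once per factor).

Write f(t) = t⁵ + t⁴ + t³ + t + 1.
Roots in Z/2Z: f(0) = 1; f(1) = 1.
Complete factorization: f(t) = (t⁵ + t⁴ + t³ + t + 1).
Factor degrees with multiplicity: 5 = 5.

5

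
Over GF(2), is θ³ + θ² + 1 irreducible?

Yes

Write h(θ) = θ³ + θ² + 1.
Check for roots in GF(2): h(0) = 1; h(1) = 1.
No roots. A degree-3 polynomial over a field with no linear factor is irreducible.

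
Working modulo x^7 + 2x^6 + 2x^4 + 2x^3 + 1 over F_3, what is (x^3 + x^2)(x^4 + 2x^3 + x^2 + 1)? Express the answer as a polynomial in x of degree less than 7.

x^6 + 2x^4 + 2x^3 + x^2 + 2

Multiply in F_3[x]: (x^3 + x^2)·(x^4 + 2x^3 + x^2 + 1) = x^7 + x^4 + x^3 + x^2.
Reduce using x^7 ≡ x^6 + x^4 + x^3 + 2 (mod x^7 + 2x^6 + 2x^4 + 2x^3 + 1).
Reduced: x^6 + 2x^4 + 2x^3 + x^2 + 2.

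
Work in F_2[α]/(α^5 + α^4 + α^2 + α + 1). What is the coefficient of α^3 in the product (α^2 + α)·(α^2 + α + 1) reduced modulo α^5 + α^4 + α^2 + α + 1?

0

Multiply in F_2[α]: (α^2 + α)·(α^2 + α + 1) = α^4 + α.
Reduced: α^4 + α.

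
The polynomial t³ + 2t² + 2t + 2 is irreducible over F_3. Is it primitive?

No

Write f(t) = t³ + 2t² + 2t + 2.
|GF(3^3)^×| = 3^3 − 1 = 26. Prime factorization: 26 = 2·13.
f is primitive ⇔ t has order 26 in GF(3)[t]/(f), i.e. t^(26/q) ≠ 1 for each prime q | 26.
t^(13) mod f = 1
t^(2) mod f = t².
Since t^(13) = 1, the order of t divides 13 < 26; not primitive.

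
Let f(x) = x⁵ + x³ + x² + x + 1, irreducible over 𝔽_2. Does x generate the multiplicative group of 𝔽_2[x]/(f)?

Yes

|GF(2^5)^×| = 2^5 − 1 = 31. Prime factorization: 31 = 31.
f is primitive ⇔ x has order 31 in GF(2)[x]/(f), i.e. x^(31/q) ≠ 1 for each prime q | 31.
x^(1) mod f = x.
None equal 1, so x has full order 31; f is primitive.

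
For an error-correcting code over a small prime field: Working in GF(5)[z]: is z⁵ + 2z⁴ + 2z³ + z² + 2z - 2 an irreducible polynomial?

Write P(z) = z⁵ + 2z⁴ + 2z³ + z² + 2z - 2.
Check for roots in GF(5): P(0) = 3; P(1) = 1; P(2) = 1; P(3) = 2; P(4) = 1.
No roots, so no linear factors.
Degree-2 irreducible divisors: test the 10 monic irreducibles of degree 2 over GF(5).
None of them divide P (all give nonzero remainder).
No irreducible factor of degree ≤ 2 exists, so P is irreducible over GF(5).

Yes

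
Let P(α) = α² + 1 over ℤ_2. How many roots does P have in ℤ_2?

1

Evaluate at each of the 2 elements of ℤ_2:
P(0) = 1; P(1) = 0 → root.
Roots: {1}.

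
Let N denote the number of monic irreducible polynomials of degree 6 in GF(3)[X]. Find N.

116

By the necklace-counting formula, N_3(6) = (1/6) Σ_{d|6} μ(6/d)·3^d.
Divisors of 6: 1, 2, 3, 6; μ(6/d) for each: 1, -1, -1, 1.
Σ = 3^1 − 3^2 − 3^3 + 3^6 = 696.
N = 696/6 = 116.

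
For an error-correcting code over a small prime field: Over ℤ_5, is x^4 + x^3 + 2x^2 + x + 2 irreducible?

Write f(x) = x^4 + x^3 + 2x^2 + x + 2.
Check for roots in ℤ_5: f(0) = 2; f(1) = 2; f(2) = 1; f(3) = 1; f(4) = 3.
No roots, so no linear factors.
Degree-2 irreducible divisors: test the 10 monic irreducibles of degree 2 over GF(5).
None of them divide f (all give nonzero remainder).
No irreducible factor of degree ≤ 2 exists, so f is irreducible over GF(5).

Yes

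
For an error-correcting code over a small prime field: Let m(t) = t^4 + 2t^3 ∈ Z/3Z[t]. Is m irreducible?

Check for roots in Z/3Z: m(0) = 0 → root; m(1) = 0 → root; m(2) = 2.
m(0) = 0, so (t) divides m(t); m is reducible.

No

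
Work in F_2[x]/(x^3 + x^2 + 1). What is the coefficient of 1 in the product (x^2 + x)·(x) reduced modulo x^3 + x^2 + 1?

1

Multiply in F_2[x]: (x^2 + x)·(x) = x^3 + x^2.
Reduce using x^3 ≡ x^2 + 1 (mod x^3 + x^2 + 1).
Reduced: 1.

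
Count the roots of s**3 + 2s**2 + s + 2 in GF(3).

Write P(s) = s**3 + 2s**2 + s + 2.
Evaluate at each of the 3 elements of GF(3):
P(0) = 2; P(1) = 0 → root; P(2) = 2.
Roots: {1}.

1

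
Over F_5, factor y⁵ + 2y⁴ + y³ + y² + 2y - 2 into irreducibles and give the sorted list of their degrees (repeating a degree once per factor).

Write g(y) = y⁵ + 2y⁴ + y³ + y² + 2y - 2.
Roots in F_5: g(0) = 3; g(1) = 0 → root; g(2) = 3; g(3) = 0 → root; g(4) = 2.
Linear factors from roots: (y - 1), (y + 2).
Complete factorization: g(y) = (y + 2)·(y - 1)^2·(y² + 2y - 1).
Factor degrees with multiplicity: 1 + 1 + 1 + 2 = 5.

1, 1, 1, 2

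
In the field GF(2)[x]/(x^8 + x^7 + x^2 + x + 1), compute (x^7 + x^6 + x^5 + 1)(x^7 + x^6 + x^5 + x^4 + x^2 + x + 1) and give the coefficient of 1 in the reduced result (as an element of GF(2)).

Multiply in GF(2)[x]: (x^7 + x^6 + x^5 + 1)·(x^7 + x^6 + x^5 + x^4 + x^2 + x + 1) = x^14 + x^12 + x^11 + x^6 + x^4 + x^2 + x + 1.
Reduce using x^8 ≡ x^7 + x^2 + x + 1 (mod x^8 + x^7 + x^2 + x + 1).
Reduced: x^6 + x^4 + x^3 + x^2 + 1.

1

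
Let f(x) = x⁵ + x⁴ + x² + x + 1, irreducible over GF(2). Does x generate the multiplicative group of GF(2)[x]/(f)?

|GF(2^5)^×| = 2^5 − 1 = 31. Prime factorization: 31 = 31.
f is primitive ⇔ x has order 31 in GF(2)[x]/(f), i.e. x^(31/q) ≠ 1 for each prime q | 31.
x^(1) mod f = x.
None equal 1, so x has full order 31; f is primitive.

Yes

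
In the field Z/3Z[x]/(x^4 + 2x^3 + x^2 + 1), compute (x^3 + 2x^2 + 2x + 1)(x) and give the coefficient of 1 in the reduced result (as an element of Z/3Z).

Multiply in Z/3Z[x]: (x^3 + 2x^2 + 2x + 1)·(x) = x^4 + 2x^3 + 2x^2 + x.
Reduce using x^4 ≡ x^3 + 2x^2 + 2 (mod x^4 + 2x^3 + x^2 + 1).
Reduced: x^2 + x + 2.

2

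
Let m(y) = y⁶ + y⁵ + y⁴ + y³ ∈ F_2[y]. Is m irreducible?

No

Check for roots in F_2: m(0) = 0 → root; m(1) = 0 → root.
m(0) = 0, so (y) divides m(y); m is reducible.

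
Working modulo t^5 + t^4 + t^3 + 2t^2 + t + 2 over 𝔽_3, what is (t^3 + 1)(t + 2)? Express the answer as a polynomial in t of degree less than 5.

Multiply in 𝔽_3[t]: (t^3 + 1)·(t + 2) = t^4 + 2t^3 + t + 2.
Reduced: t^4 + 2t^3 + t + 2.

t^4 + 2t^3 + t + 2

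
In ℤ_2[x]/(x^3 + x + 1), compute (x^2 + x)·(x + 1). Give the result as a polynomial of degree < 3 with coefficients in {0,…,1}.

Multiply in ℤ_2[x]: (x^2 + x)·(x + 1) = x^3 + x.
Reduce using x^3 ≡ x + 1 (mod x^3 + x + 1).
Reduced: 1.

1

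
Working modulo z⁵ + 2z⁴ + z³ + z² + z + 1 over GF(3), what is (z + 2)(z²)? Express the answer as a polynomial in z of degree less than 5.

z^3 + 2z^2

Multiply in GF(3)[z]: (z + 2)·(z²) = z³ + 2z².
Reduced: z³ + 2z².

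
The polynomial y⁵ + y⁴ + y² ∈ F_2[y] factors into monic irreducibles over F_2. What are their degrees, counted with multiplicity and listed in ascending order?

Write h(y) = y⁵ + y⁴ + y².
Roots in F_2: h(0) = 0 → root; h(1) = 1.
Linear factors from roots: (y).
Complete factorization: h(y) = (y)^2·(y³ + y² + 1).
Factor degrees with multiplicity: 1 + 1 + 3 = 5.

1, 1, 3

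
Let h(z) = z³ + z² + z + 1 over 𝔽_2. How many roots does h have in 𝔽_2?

Evaluate at each of the 2 elements of 𝔽_2:
h(0) = 1; h(1) = 0 → root.
Roots: {1}.

1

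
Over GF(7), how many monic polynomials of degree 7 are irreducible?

x^(7^7) − x is the product of all monic irreducibles of degree dividing 7; Möbius inversion gives N = (1/7) Σ μ(7/d)·7^d.
Divisors of 7: 1, 7; μ(7/d) for each: -1, 1.
Σ = − 7^1 + 7^7 = 823536.
N = 823536/7 = 117648.

117648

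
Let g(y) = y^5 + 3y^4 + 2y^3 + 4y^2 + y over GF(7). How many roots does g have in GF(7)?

Evaluate at each of the 7 elements of GF(7):
g(0) = 0 → root; g(1) = 4; g(2) = 2; g(3) = 5; g(4) = 0 → root; g(5) = 0 → root; g(6) = 3.
Roots: {0, 4, 5}.

3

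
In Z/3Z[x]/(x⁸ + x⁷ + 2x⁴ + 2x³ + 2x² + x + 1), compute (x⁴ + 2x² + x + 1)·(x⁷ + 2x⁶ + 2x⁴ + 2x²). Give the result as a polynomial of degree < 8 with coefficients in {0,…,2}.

x^7 + x^6 + 2x^5 + x^4 + x^3 + 2x

Multiply in Z/3Z[x]: (x⁴ + 2x² + x + 1)·(x⁷ + 2x⁶ + 2x⁴ + 2x²) = x¹¹ + 2x¹⁰ + 2x⁹ + x⁸ + 2x⁶ + 2x⁵ + 2x³ + 2x².
Reduce using x⁸ ≡ 2x⁷ + x⁴ + x³ + x² + 2x + 2 (mod x⁸ + x⁷ + 2x⁴ + 2x³ + 2x² + x + 1).
Reduced: x⁷ + x⁶ + 2x⁵ + x⁴ + x³ + 2x.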